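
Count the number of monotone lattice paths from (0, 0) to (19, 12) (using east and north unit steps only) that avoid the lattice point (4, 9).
Number of paths = 140537085

Total paths from (0, 0) to (19, 12): C(31, 19) = 141120525. Paths through (4, 9): (paths (0, 0) → (4, 9)) × (paths (4, 9) → (19, 12)) = C(13, 4) · C(18, 15) = 715 · 816 = 583440. Avoidance count = 141120525 − 583440 = 140537085.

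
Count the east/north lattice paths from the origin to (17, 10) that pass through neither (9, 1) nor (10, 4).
Number of paths = 6544109

Inclusion–exclusion. Total paths: C(27, 17) = 8436285. Through P₁: C(10, 9)·C(17, 8) = 243100. Through P₂: C(14, 10)·C(13, 7) = 1717716. Since P₁ is strictly southwest of P₂, a monotone path through both must visit P₁ then P₂; paths through both = C(10, 9)·C(4, 1)·C(13, 7) = 68640. Avoid both = 8436285 − 243100 − 1717716 + 68640 = 6544109.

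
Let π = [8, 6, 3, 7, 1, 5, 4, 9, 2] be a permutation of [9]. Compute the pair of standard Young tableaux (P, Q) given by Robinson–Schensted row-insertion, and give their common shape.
P = [1, 2, 9] / [3, 4] / [5, 7] / [6] / [8];  Q = [1, 4, 8] / [2, 6] / [3, 7] / [5] / [9];  common shape = (3, 2, 2, 1, 1)

Row-insert the values π_1, π_2, … into P one at a time, bumping the leftmost entry strictly greater than the inserted value down to the next row. The recording tableau Q records, in position (i, j), the step at which that cell was added to P.
  Insert 8 (step 1): P = [8];  Q = [1]
  Insert 6 (step 2): P = [6] / [8];  Q = [1] / [2]
  Insert 3 (step 3): P = [3] / [6] / [8];  Q = [1] / [2] / [3]
  Insert 7 (step 4): P = [3, 7] / [6] / [8];  Q = [1, 4] / [2] / [3]
  Insert 1 (step 5): P = [1, 7] / [3] / [6] / [8];  Q = [1, 4] / [2] / [3] / [5]
  Insert 5 (step 6): P = [1, 5] / [3, 7] / [6] / [8];  Q = [1, 4] / [2, 6] / [3] / [5]
  Insert 4 (step 7): P = [1, 4] / [3, 5] / [6, 7] / [8];  Q = [1, 4] / [2, 6] / [3, 7] / [5]
  Insert 9 (step 8): P = [1, 4, 9] / [3, 5] / [6, 7] / [8];  Q = [1, 4, 8] / [2, 6] / [3, 7] / [5]
  Insert 2 (step 9): P = [1, 2, 9] / [3, 4] / [5, 7] / [6] / [8];  Q = [1, 4, 8] / [2, 6] / [3, 7] / [5] / [9]
Final shape: (3, 2, 2, 1, 1).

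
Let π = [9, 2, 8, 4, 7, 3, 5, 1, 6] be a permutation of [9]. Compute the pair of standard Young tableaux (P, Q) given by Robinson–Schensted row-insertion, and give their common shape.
P = [1, 3, 5, 6] / [2, 7] / [4] / [8] / [9];  Q = [1, 3, 5, 9] / [2, 7] / [4] / [6] / [8];  common shape = (4, 2, 1, 1, 1)

Row-insert the values π_1, π_2, … into P one at a time, bumping the leftmost entry strictly greater than the inserted value down to the next row. The recording tableau Q records, in position (i, j), the step at which that cell was added to P.
  Insert 9 (step 1): P = [9];  Q = [1]
  Insert 2 (step 2): P = [2] / [9];  Q = [1] / [2]
  Insert 8 (step 3): P = [2, 8] / [9];  Q = [1, 3] / [2]
  Insert 4 (step 4): P = [2, 4] / [8] / [9];  Q = [1, 3] / [2] / [4]
  Insert 7 (step 5): P = [2, 4, 7] / [8] / [9];  Q = [1, 3, 5] / [2] / [4]
  Insert 3 (step 6): P = [2, 3, 7] / [4] / [8] / [9];  Q = [1, 3, 5] / [2] / [4] / [6]
  Insert 5 (step 7): P = [2, 3, 5] / [4, 7] / [8] / [9];  Q = [1, 3, 5] / [2, 7] / [4] / [6]
  Insert 1 (step 8): P = [1, 3, 5] / [2, 7] / [4] / [8] / [9];  Q = [1, 3, 5] / [2, 7] / [4] / [6] / [8]
  Insert 6 (step 9): P = [1, 3, 5, 6] / [2, 7] / [4] / [8] / [9];  Q = [1, 3, 5, 9] / [2, 7] / [4] / [6] / [8]
Final shape: (4, 2, 1, 1, 1).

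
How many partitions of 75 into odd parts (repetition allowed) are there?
p_odd(75) = 48446

Enumerate partitions using only odd parts via the recurrence o(n, m) = o(n, m−2) + o(n−m, m) over odd m, starting from the largest odd part ≤ n. This gives p_odd(75) = 48446. (Euler's theorem: equals the count of distinct-part partitions.)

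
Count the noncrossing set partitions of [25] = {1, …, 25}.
C_25 = 4861946401452

These noncrossing partitions are counted by the Catalan number C_n = (1/(n + 1)) · C(2n, n). For n = 25: C_25 = (1/26) · C(50, 25) = 126410606437752/26 = 4861946401452.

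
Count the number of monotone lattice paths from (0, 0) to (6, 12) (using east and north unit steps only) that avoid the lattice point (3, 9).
Number of paths = 14164

Total paths from (0, 0) to (6, 12): C(18, 6) = 18564. Paths through (3, 9): (paths (0, 0) → (3, 9)) × (paths (3, 9) → (6, 12)) = C(12, 3) · C(6, 3) = 220 · 20 = 4400. Avoidance count = 18564 − 4400 = 14164.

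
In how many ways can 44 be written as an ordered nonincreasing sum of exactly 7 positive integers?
p(44, 7 parts) = 4526

Partitions of n into exactly k parts are in bijection with partitions of n − k into at most k parts (subtract 1 from each part). So p(44, exactly 7) = p(37, parts ≤ 7). Computing via the recurrence p(m, j) = p(m, j−1) + p(m−j, j) gives 4526.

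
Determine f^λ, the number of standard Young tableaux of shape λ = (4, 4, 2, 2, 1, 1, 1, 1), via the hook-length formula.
# SYT of shape (4, 4, 2, 2, 1, 1, 1, 1) = 262080

Hook-length formula: f^λ = n! / Π hook(c), product over all cells c of the Young diagram. For λ = (4, 4, 2, 2, 1, 1, 1, 1), n = 16 boxes. Hook lengths by row (left-to-right, top-to-bottom): [11, 6, 3, 2]; [10, 5, 2, 1]; [7, 2]; [6, 1]; [4]; [3]; [2]; [1]. Product of hooks = 79833600. So f^λ = 16! / 79833600 = 20922789888000 / 79833600 = 262080.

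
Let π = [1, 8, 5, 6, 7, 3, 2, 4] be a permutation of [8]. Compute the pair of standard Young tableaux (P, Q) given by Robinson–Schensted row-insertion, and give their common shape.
P = [1, 2, 4, 7] / [3, 6] / [5] / [8];  Q = [1, 2, 4, 5] / [3, 8] / [6] / [7];  common shape = (4, 2, 1, 1)

Row-insert the values π_1, π_2, … into P one at a time, bumping the leftmost entry strictly greater than the inserted value down to the next row. The recording tableau Q records, in position (i, j), the step at which that cell was added to P.
  Insert 1 (step 1): P = [1];  Q = [1]
  Insert 8 (step 2): P = [1, 8];  Q = [1, 2]
  Insert 5 (step 3): P = [1, 5] / [8];  Q = [1, 2] / [3]
  Insert 6 (step 4): P = [1, 5, 6] / [8];  Q = [1, 2, 4] / [3]
  Insert 7 (step 5): P = [1, 5, 6, 7] / [8];  Q = [1, 2, 4, 5] / [3]
  Insert 3 (step 6): P = [1, 3, 6, 7] / [5] / [8];  Q = [1, 2, 4, 5] / [3] / [6]
  Insert 2 (step 7): P = [1, 2, 6, 7] / [3] / [5] / [8];  Q = [1, 2, 4, 5] / [3] / [6] / [7]
  Insert 4 (step 8): P = [1, 2, 4, 7] / [3, 6] / [5] / [8];  Q = [1, 2, 4, 5] / [3, 8] / [6] / [7]
Final shape: (4, 2, 1, 1).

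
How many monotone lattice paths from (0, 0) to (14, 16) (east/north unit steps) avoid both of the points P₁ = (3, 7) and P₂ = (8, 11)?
Number of paths = 97334031

Inclusion–exclusion. Total paths: C(30, 14) = 145422675. Through P₁: C(10, 3)·C(20, 11) = 20155200. Through P₂: C(19, 8)·C(11, 6) = 34918884. Since P₁ is strictly southwest of P₂, a monotone path through both must visit P₁ then P₂; paths through both = C(10, 3)·C(9, 5)·C(11, 6) = 6985440. Avoid both = 145422675 − 20155200 − 34918884 + 6985440 = 97334031.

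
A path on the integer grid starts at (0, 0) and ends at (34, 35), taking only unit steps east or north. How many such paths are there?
Number of paths = 56093138908331422716

A monotone lattice path from (0, 0) to (34, 35) consists of 34 east steps and 35 north steps in some order, so it is determined by which 34 of the 69 steps are east. The count is C(69, 34) = 56093138908331422716.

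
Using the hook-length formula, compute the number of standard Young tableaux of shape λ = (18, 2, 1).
# SYT of shape (18, 2, 1) = 2261

Hook-length formula: f^λ = n! / Π hook(c), product over all cells c of the Young diagram. For λ = (18, 2, 1), n = 21 boxes. Hook lengths by row (left-to-right, top-to-bottom): [20, 18, 16, 15, 14, 13, 12, 11, 10, 9, 8, 7, 6, 5, 4, 3, 2, 1]; [3, 1]; [1]. Product of hooks = 22596613079040000. So f^λ = 21! / 22596613079040000 = 51090942171709440000 / 22596613079040000 = 2261.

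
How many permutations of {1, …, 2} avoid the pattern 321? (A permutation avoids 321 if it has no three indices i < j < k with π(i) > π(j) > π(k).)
C_2 = 2

These 321-avoiding permutations are counted by the Catalan number C_n = (1/(n + 1)) · C(2n, n). For n = 2: C_2 = (1/3) · C(4, 2) = 6/3 = 2.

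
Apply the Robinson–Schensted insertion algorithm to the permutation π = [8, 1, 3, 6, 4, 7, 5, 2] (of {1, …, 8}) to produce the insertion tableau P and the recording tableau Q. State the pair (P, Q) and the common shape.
P = [1, 2, 4, 5] / [3, 7] / [6] / [8];  Q = [1, 3, 4, 6] / [2, 7] / [5] / [8];  common shape = (4, 2, 1, 1)

Row-insert the values π_1, π_2, … into P one at a time, bumping the leftmost entry strictly greater than the inserted value down to the next row. The recording tableau Q records, in position (i, j), the step at which that cell was added to P.
  Insert 8 (step 1): P = [8];  Q = [1]
  Insert 1 (step 2): P = [1] / [8];  Q = [1] / [2]
  Insert 3 (step 3): P = [1, 3] / [8];  Q = [1, 3] / [2]
  Insert 6 (step 4): P = [1, 3, 6] / [8];  Q = [1, 3, 4] / [2]
  Insert 4 (step 5): P = [1, 3, 4] / [6] / [8];  Q = [1, 3, 4] / [2] / [5]
  Insert 7 (step 6): P = [1, 3, 4, 7] / [6] / [8];  Q = [1, 3, 4, 6] / [2] / [5]
  Insert 5 (step 7): P = [1, 3, 4, 5] / [6, 7] / [8];  Q = [1, 3, 4, 6] / [2, 7] / [5]
  Insert 2 (step 8): P = [1, 2, 4, 5] / [3, 7] / [6] / [8];  Q = [1, 3, 4, 6] / [2, 7] / [5] / [8]
Final shape: (4, 2, 1, 1).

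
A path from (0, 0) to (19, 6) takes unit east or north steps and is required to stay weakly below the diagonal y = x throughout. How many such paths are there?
Number of paths = 123970

By the reflection principle (André's argument), the number of monotone paths to (19, 6) with n ≤ m that never go above y = x is C(25, 19) − C(25, 20) = 177100 − 53130 = 123970.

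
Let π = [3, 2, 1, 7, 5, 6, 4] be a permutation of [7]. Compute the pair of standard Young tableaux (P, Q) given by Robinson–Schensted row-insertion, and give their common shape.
P = [1, 4, 6] / [2, 5] / [3, 7];  Q = [1, 4, 6] / [2, 5] / [3, 7];  common shape = (3, 2, 2)

Row-insert the values π_1, π_2, … into P one at a time, bumping the leftmost entry strictly greater than the inserted value down to the next row. The recording tableau Q records, in position (i, j), the step at which that cell was added to P.
  Insert 3 (step 1): P = [3];  Q = [1]
  Insert 2 (step 2): P = [2] / [3];  Q = [1] / [2]
  Insert 1 (step 3): P = [1] / [2] / [3];  Q = [1] / [2] / [3]
  Insert 7 (step 4): P = [1, 7] / [2] / [3];  Q = [1, 4] / [2] / [3]
  Insert 5 (step 5): P = [1, 5] / [2, 7] / [3];  Q = [1, 4] / [2, 5] / [3]
  Insert 6 (step 6): P = [1, 5, 6] / [2, 7] / [3];  Q = [1, 4, 6] / [2, 5] / [3]
  Insert 4 (step 7): P = [1, 4, 6] / [2, 5] / [3, 7];  Q = [1, 4, 6] / [2, 5] / [3, 7]
Final shape: (3, 2, 2).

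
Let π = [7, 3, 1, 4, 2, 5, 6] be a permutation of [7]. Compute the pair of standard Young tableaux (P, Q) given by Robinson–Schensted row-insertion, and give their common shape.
P = [1, 2, 5, 6] / [3, 4] / [7];  Q = [1, 4, 6, 7] / [2, 5] / [3];  common shape = (4, 2, 1)

Row-insert the values π_1, π_2, … into P one at a time, bumping the leftmost entry strictly greater than the inserted value down to the next row. The recording tableau Q records, in position (i, j), the step at which that cell was added to P.
  Insert 7 (step 1): P = [7];  Q = [1]
  Insert 3 (step 2): P = [3] / [7];  Q = [1] / [2]
  Insert 1 (step 3): P = [1] / [3] / [7];  Q = [1] / [2] / [3]
  Insert 4 (step 4): P = [1, 4] / [3] / [7];  Q = [1, 4] / [2] / [3]
  Insert 2 (step 5): P = [1, 2] / [3, 4] / [7];  Q = [1, 4] / [2, 5] / [3]
  Insert 5 (step 6): P = [1, 2, 5] / [3, 4] / [7];  Q = [1, 4, 6] / [2, 5] / [3]
  Insert 6 (step 7): P = [1, 2, 5, 6] / [3, 4] / [7];  Q = [1, 4, 6, 7] / [2, 5] / [3]
Final shape: (4, 2, 1).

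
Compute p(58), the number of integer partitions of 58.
p(58) = 715220

Compute p(n) via the recurrence p(n, m) = p(n, m−1) + p(n−m, m), where p(n, m) counts partitions of n with all parts ≤ m and p(n) = p(n, n). The base cases are p(0, m) = 1 and p(n, 0) = 0 for n > 0. Filling the table yields p(58) = 715220. (Euler's pentagonal recurrence is an alternative.)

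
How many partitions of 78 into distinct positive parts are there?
q(78) = 64234

A partition into distinct parts is a strictly decreasing sequence summing to n. The recurrence d(n, m) = d(n, m−1) + d(n−m, m−1) (use part m at most once) with q(n) = d(n, n) gives q(78) = 64234. (Euler's theorem: # distinct-part partitions = # odd-part partitions.)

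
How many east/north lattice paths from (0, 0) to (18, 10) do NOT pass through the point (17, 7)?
Number of paths = 11738694

Total paths from (0, 0) to (18, 10): C(28, 18) = 13123110. Paths through (17, 7): (paths (0, 0) → (17, 7)) × (paths (17, 7) → (18, 10)) = C(24, 17) · C(4, 1) = 346104 · 4 = 1384416. Avoidance count = 13123110 − 1384416 = 11738694.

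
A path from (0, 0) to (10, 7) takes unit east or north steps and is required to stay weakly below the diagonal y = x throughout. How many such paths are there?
Number of paths = 7072

By the reflection principle (André's argument), the number of monotone paths to (10, 7) with n ≤ m that never go above y = x is C(17, 10) − C(17, 11) = 19448 − 12376 = 7072.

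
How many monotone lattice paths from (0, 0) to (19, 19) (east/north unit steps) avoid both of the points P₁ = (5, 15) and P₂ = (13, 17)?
Number of paths = 31964080800

Inclusion–exclusion. Total paths: C(38, 19) = 35345263800. Through P₁: C(20, 5)·C(18, 14) = 47442240. Through P₂: C(30, 13)·C(8, 6) = 3353275800. Since P₁ is strictly southwest of P₂, a monotone path through both must visit P₁ then P₂; paths through both = C(20, 5)·C(10, 8)·C(8, 6) = 19535040. Avoid both = 35345263800 − 47442240 − 3353275800 + 19535040 = 31964080800.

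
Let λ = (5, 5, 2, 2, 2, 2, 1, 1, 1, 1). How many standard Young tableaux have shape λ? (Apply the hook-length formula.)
# SYT of shape (5, 5, 2, 2, 2, 2, 1, 1, 1, 1) = 341976250

Hook-length formula: f^λ = n! / Π hook(c), product over all cells c of the Young diagram. For λ = (5, 5, 2, 2, 2, 2, 1, 1, 1, 1), n = 22 boxes. Hook lengths by row (left-to-right, top-to-bottom): [14, 9, 4, 3, 2]; [13, 8, 3, 2, 1]; [9, 4]; [8, 3]; [7, 2]; [6, 1]; [4]; [3]; [2]; [1]. Product of hooks = 3286780084224. So f^λ = 22! / 3286780084224 = 1124000727777607680000 / 3286780084224 = 341976250.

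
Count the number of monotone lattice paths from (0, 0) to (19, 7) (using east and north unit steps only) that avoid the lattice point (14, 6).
Number of paths = 425240

Total paths from (0, 0) to (19, 7): C(26, 19) = 657800. Paths through (14, 6): (paths (0, 0) → (14, 6)) × (paths (14, 6) → (19, 7)) = C(20, 14) · C(6, 5) = 38760 · 6 = 232560. Avoidance count = 657800 − 232560 = 425240.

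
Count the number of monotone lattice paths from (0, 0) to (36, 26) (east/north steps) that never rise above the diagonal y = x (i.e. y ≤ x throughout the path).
Number of paths = 62363884575190737

By the reflection principle (André's argument), the number of monotone paths to (36, 26) with n ≤ m that never go above y = x is C(62, 36) − C(62, 37) = 209769429934732479 − 147405545359541742 = 62363884575190737.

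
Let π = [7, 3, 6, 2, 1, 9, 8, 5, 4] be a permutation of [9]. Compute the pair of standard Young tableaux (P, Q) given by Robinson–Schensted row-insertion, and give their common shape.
P = [1, 4, 8] / [2, 5] / [3, 6] / [7, 9];  Q = [1, 3, 6] / [2, 7] / [4, 8] / [5, 9];  common shape = (3, 2, 2, 2)

Row-insert the values π_1, π_2, … into P one at a time, bumping the leftmost entry strictly greater than the inserted value down to the next row. The recording tableau Q records, in position (i, j), the step at which that cell was added to P.
  Insert 7 (step 1): P = [7];  Q = [1]
  Insert 3 (step 2): P = [3] / [7];  Q = [1] / [2]
  Insert 6 (step 3): P = [3, 6] / [7];  Q = [1, 3] / [2]
  Insert 2 (step 4): P = [2, 6] / [3] / [7];  Q = [1, 3] / [2] / [4]
  Insert 1 (step 5): P = [1, 6] / [2] / [3] / [7];  Q = [1, 3] / [2] / [4] / [5]
  Insert 9 (step 6): P = [1, 6, 9] / [2] / [3] / [7];  Q = [1, 3, 6] / [2] / [4] / [5]
  Insert 8 (step 7): P = [1, 6, 8] / [2, 9] / [3] / [7];  Q = [1, 3, 6] / [2, 7] / [4] / [5]
  Insert 5 (step 8): P = [1, 5, 8] / [2, 6] / [3, 9] / [7];  Q = [1, 3, 6] / [2, 7] / [4, 8] / [5]
  Insert 4 (step 9): P = [1, 4, 8] / [2, 5] / [3, 6] / [7, 9];  Q = [1, 3, 6] / [2, 7] / [4, 8] / [5, 9]
Final shape: (3, 2, 2, 2).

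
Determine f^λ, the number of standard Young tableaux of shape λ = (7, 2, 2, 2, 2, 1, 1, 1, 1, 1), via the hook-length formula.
# SYT of shape (7, 2, 2, 2, 2, 1, 1, 1, 1, 1) = 8729721

Hook-length formula: f^λ = n! / Π hook(c), product over all cells c of the Young diagram. For λ = (7, 2, 2, 2, 2, 1, 1, 1, 1, 1), n = 20 boxes. Hook lengths by row (left-to-right, top-to-bottom): [16, 10, 5, 4, 3, 2, 1]; [10, 4]; [9, 3]; [8, 2]; [7, 1]; [5]; [4]; [3]; [2]; [1]. Product of hooks = 278691840000. So f^λ = 20! / 278691840000 = 2432902008176640000 / 278691840000 = 8729721.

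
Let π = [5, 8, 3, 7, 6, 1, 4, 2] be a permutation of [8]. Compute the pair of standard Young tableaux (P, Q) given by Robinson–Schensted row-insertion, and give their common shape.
P = [1, 2] / [3, 4] / [5, 6] / [7] / [8];  Q = [1, 2] / [3, 4] / [5, 7] / [6] / [8];  common shape = (2, 2, 2, 1, 1)

Row-insert the values π_1, π_2, … into P one at a time, bumping the leftmost entry strictly greater than the inserted value down to the next row. The recording tableau Q records, in position (i, j), the step at which that cell was added to P.
  Insert 5 (step 1): P = [5];  Q = [1]
  Insert 8 (step 2): P = [5, 8];  Q = [1, 2]
  Insert 3 (step 3): P = [3, 8] / [5];  Q = [1, 2] / [3]
  Insert 7 (step 4): P = [3, 7] / [5, 8];  Q = [1, 2] / [3, 4]
  Insert 6 (step 5): P = [3, 6] / [5, 7] / [8];  Q = [1, 2] / [3, 4] / [5]
  Insert 1 (step 6): P = [1, 6] / [3, 7] / [5] / [8];  Q = [1, 2] / [3, 4] / [5] / [6]
  Insert 4 (step 7): P = [1, 4] / [3, 6] / [5, 7] / [8];  Q = [1, 2] / [3, 4] / [5, 7] / [6]
  Insert 2 (step 8): P = [1, 2] / [3, 4] / [5, 6] / [7] / [8];  Q = [1, 2] / [3, 4] / [5, 7] / [6] / [8]
Final shape: (2, 2, 2, 1, 1).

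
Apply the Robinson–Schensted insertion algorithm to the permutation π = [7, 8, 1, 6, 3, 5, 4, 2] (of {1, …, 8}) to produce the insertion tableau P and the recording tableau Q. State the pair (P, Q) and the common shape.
P = [1, 2, 4] / [3, 8] / [5] / [6] / [7];  Q = [1, 2, 6] / [3, 4] / [5] / [7] / [8];  common shape = (3, 2, 1, 1, 1)

Row-insert the values π_1, π_2, … into P one at a time, bumping the leftmost entry strictly greater than the inserted value down to the next row. The recording tableau Q records, in position (i, j), the step at which that cell was added to P.
  Insert 7 (step 1): P = [7];  Q = [1]
  Insert 8 (step 2): P = [7, 8];  Q = [1, 2]
  Insert 1 (step 3): P = [1, 8] / [7];  Q = [1, 2] / [3]
  Insert 6 (step 4): P = [1, 6] / [7, 8];  Q = [1, 2] / [3, 4]
  Insert 3 (step 5): P = [1, 3] / [6, 8] / [7];  Q = [1, 2] / [3, 4] / [5]
  Insert 5 (step 6): P = [1, 3, 5] / [6, 8] / [7];  Q = [1, 2, 6] / [3, 4] / [5]
  Insert 4 (step 7): P = [1, 3, 4] / [5, 8] / [6] / [7];  Q = [1, 2, 6] / [3, 4] / [5] / [7]
  Insert 2 (step 8): P = [1, 2, 4] / [3, 8] / [5] / [6] / [7];  Q = [1, 2, 6] / [3, 4] / [5] / [7] / [8]
Final shape: (3, 2, 1, 1, 1).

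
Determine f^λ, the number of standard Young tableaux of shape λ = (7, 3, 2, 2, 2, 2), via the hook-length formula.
# SYT of shape (7, 3, 2, 2, 2, 2) = 2784600

Hook-length formula: f^λ = n! / Π hook(c), product over all cells c of the Young diagram. For λ = (7, 3, 2, 2, 2, 2), n = 18 boxes. Hook lengths by row (left-to-right, top-to-bottom): [12, 11, 6, 4, 3, 2, 1]; [7, 6, 1]; [5, 4]; [4, 3]; [3, 2]; [2, 1]. Product of hooks = 2299207680. So f^λ = 18! / 2299207680 = 6402373705728000 / 2299207680 = 2784600.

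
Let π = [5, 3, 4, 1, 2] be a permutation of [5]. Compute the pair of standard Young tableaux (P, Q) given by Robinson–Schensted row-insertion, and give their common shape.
P = [1, 2] / [3, 4] / [5];  Q = [1, 3] / [2, 5] / [4];  common shape = (2, 2, 1)

Row-insert the values π_1, π_2, … into P one at a time, bumping the leftmost entry strictly greater than the inserted value down to the next row. The recording tableau Q records, in position (i, j), the step at which that cell was added to P.
  Insert 5 (step 1): P = [5];  Q = [1]
  Insert 3 (step 2): P = [3] / [5];  Q = [1] / [2]
  Insert 4 (step 3): P = [3, 4] / [5];  Q = [1, 3] / [2]
  Insert 1 (step 4): P = [1, 4] / [3] / [5];  Q = [1, 3] / [2] / [4]
  Insert 2 (step 5): P = [1, 2] / [3, 4] / [5];  Q = [1, 3] / [2, 5] / [4]
Final shape: (2, 2, 1).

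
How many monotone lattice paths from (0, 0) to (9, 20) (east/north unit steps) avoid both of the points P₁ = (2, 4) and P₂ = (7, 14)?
Number of paths = 4343070

Inclusion–exclusion. Total paths: C(29, 9) = 10015005. Through P₁: C(6, 2)·C(23, 7) = 3677355. Through P₂: C(21, 7)·C(8, 2) = 3255840. Since P₁ is strictly southwest of P₂, a monotone path through both must visit P₁ then P₂; paths through both = C(6, 2)·C(15, 5)·C(8, 2) = 1261260. Avoid both = 10015005 − 3677355 − 3255840 + 1261260 = 4343070.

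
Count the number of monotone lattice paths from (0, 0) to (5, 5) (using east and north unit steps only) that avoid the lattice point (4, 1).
Number of paths = 227

Total paths from (0, 0) to (5, 5): C(10, 5) = 252. Paths through (4, 1): (paths (0, 0) → (4, 1)) × (paths (4, 1) → (5, 5)) = C(5, 4) · C(5, 1) = 5 · 5 = 25. Avoidance count = 252 − 25 = 227.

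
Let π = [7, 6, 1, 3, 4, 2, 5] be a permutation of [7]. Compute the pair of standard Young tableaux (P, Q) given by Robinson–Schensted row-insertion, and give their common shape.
P = [1, 2, 4, 5] / [3] / [6] / [7];  Q = [1, 4, 5, 7] / [2] / [3] / [6];  common shape = (4, 1, 1, 1)

Row-insert the values π_1, π_2, … into P one at a time, bumping the leftmost entry strictly greater than the inserted value down to the next row. The recording tableau Q records, in position (i, j), the step at which that cell was added to P.
  Insert 7 (step 1): P = [7];  Q = [1]
  Insert 6 (step 2): P = [6] / [7];  Q = [1] / [2]
  Insert 1 (step 3): P = [1] / [6] / [7];  Q = [1] / [2] / [3]
  Insert 3 (step 4): P = [1, 3] / [6] / [7];  Q = [1, 4] / [2] / [3]
  Insert 4 (step 5): P = [1, 3, 4] / [6] / [7];  Q = [1, 4, 5] / [2] / [3]
  Insert 2 (step 6): P = [1, 2, 4] / [3] / [6] / [7];  Q = [1, 4, 5] / [2] / [3] / [6]
  Insert 5 (step 7): P = [1, 2, 4, 5] / [3] / [6] / [7];  Q = [1, 4, 5, 7] / [2] / [3] / [6]
Final shape: (4, 1, 1, 1).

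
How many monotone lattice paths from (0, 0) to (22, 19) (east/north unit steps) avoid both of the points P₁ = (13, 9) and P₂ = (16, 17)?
Number of paths = 168339598760

Inclusion–exclusion. Total paths: C(41, 22) = 244662670200. Through P₁: C(22, 13)·C(19, 9) = 45950664760. Through P₂: C(33, 16)·C(8, 6) = 32670487080. Since P₁ is strictly southwest of P₂, a monotone path through both must visit P₁ then P₂; paths through both = C(22, 13)·C(11, 3)·C(8, 6) = 2298080400. Avoid both = 244662670200 − 45950664760 − 32670487080 + 2298080400 = 168339598760.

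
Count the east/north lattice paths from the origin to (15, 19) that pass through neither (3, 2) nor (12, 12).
Number of paths = 1123363050

Inclusion–exclusion. Total paths: C(34, 15) = 1855967520. Through P₁: C(5, 3)·C(29, 12) = 518959350. Through P₂: C(24, 12)·C(10, 3) = 324498720. Since P₁ is strictly southwest of P₂, a monotone path through both must visit P₁ then P₂; paths through both = C(5, 3)·C(19, 9)·C(10, 3) = 110853600. Avoid both = 1855967520 − 518959350 − 324498720 + 110853600 = 1123363050.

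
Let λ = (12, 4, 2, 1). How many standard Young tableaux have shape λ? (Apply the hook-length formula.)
# SYT of shape (12, 4, 2, 1) = 976752

Hook-length formula: f^λ = n! / Π hook(c), product over all cells c of the Young diagram. For λ = (12, 4, 2, 1), n = 19 boxes. Hook lengths by row (left-to-right, top-to-bottom): [15, 13, 11, 10, 8, 7, 6, 5, 4, 3, 2, 1]; [6, 4, 2, 1]; [3, 1]; [1]. Product of hooks = 124540416000. So f^λ = 19! / 124540416000 = 121645100408832000 / 124540416000 = 976752.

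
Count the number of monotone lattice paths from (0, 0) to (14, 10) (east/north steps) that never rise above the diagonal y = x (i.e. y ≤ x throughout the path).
Number of paths = 653752

By the reflection principle (André's argument), the number of monotone paths to (14, 10) with n ≤ m that never go above y = x is C(24, 14) − C(24, 15) = 1961256 − 1307504 = 653752.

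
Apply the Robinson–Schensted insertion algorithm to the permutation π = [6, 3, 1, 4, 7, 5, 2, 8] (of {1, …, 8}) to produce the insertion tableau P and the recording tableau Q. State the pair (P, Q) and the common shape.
P = [1, 2, 5, 8] / [3, 4] / [6, 7];  Q = [1, 4, 5, 8] / [2, 6] / [3, 7];  common shape = (4, 2, 2)

Row-insert the values π_1, π_2, … into P one at a time, bumping the leftmost entry strictly greater than the inserted value down to the next row. The recording tableau Q records, in position (i, j), the step at which that cell was added to P.
  Insert 6 (step 1): P = [6];  Q = [1]
  Insert 3 (step 2): P = [3] / [6];  Q = [1] / [2]
  Insert 1 (step 3): P = [1] / [3] / [6];  Q = [1] / [2] / [3]
  Insert 4 (step 4): P = [1, 4] / [3] / [6];  Q = [1, 4] / [2] / [3]
  Insert 7 (step 5): P = [1, 4, 7] / [3] / [6];  Q = [1, 4, 5] / [2] / [3]
  Insert 5 (step 6): P = [1, 4, 5] / [3, 7] / [6];  Q = [1, 4, 5] / [2, 6] / [3]
  Insert 2 (step 7): P = [1, 2, 5] / [3, 4] / [6, 7];  Q = [1, 4, 5] / [2, 6] / [3, 7]
  Insert 8 (step 8): P = [1, 2, 5, 8] / [3, 4] / [6, 7];  Q = [1, 4, 5, 8] / [2, 6] / [3, 7]
Final shape: (4, 2, 2).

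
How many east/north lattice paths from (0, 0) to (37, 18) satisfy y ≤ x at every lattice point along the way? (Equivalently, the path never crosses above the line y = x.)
Number of paths = 75831424919250

By the reflection principle (André's argument), the number of monotone paths to (37, 18) with n ≤ m that never go above y = x is C(55, 37) − C(55, 38) = 144079707346575 − 68248282427325 = 75831424919250.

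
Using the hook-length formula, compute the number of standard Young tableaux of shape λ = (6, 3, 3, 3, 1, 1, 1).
# SYT of shape (6, 3, 3, 3, 1, 1, 1) = 5469750

Hook-length formula: f^λ = n! / Π hook(c), product over all cells c of the Young diagram. For λ = (6, 3, 3, 3, 1, 1, 1), n = 18 boxes. Hook lengths by row (left-to-right, top-to-bottom): [12, 8, 7, 3, 2, 1]; [8, 4, 3]; [7, 3, 2]; [6, 2, 1]; [3]; [2]; [1]. Product of hooks = 1170505728. So f^λ = 18! / 1170505728 = 6402373705728000 / 1170505728 = 5469750.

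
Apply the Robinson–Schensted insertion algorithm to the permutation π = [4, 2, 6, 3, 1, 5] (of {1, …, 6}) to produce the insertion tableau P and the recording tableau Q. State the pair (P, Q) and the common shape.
P = [1, 3, 5] / [2, 6] / [4];  Q = [1, 3, 6] / [2, 4] / [5];  common shape = (3, 2, 1)

Row-insert the values π_1, π_2, … into P one at a time, bumping the leftmost entry strictly greater than the inserted value down to the next row. The recording tableau Q records, in position (i, j), the step at which that cell was added to P.
  Insert 4 (step 1): P = [4];  Q = [1]
  Insert 2 (step 2): P = [2] / [4];  Q = [1] / [2]
  Insert 6 (step 3): P = [2, 6] / [4];  Q = [1, 3] / [2]
  Insert 3 (step 4): P = [2, 3] / [4, 6];  Q = [1, 3] / [2, 4]
  Insert 1 (step 5): P = [1, 3] / [2, 6] / [4];  Q = [1, 3] / [2, 4] / [5]
  Insert 5 (step 6): P = [1, 3, 5] / [2, 6] / [4];  Q = [1, 3, 6] / [2, 4] / [5]
Final shape: (3, 2, 1).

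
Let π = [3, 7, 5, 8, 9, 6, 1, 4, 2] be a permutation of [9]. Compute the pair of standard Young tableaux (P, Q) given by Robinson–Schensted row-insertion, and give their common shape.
P = [1, 2, 6, 9] / [3, 4] / [5, 8] / [7];  Q = [1, 2, 4, 5] / [3, 6] / [7, 8] / [9];  common shape = (4, 2, 2, 1)

Row-insert the values π_1, π_2, … into P one at a time, bumping the leftmost entry strictly greater than the inserted value down to the next row. The recording tableau Q records, in position (i, j), the step at which that cell was added to P.
  Insert 3 (step 1): P = [3];  Q = [1]
  Insert 7 (step 2): P = [3, 7];  Q = [1, 2]
  Insert 5 (step 3): P = [3, 5] / [7];  Q = [1, 2] / [3]
  Insert 8 (step 4): P = [3, 5, 8] / [7];  Q = [1, 2, 4] / [3]
  Insert 9 (step 5): P = [3, 5, 8, 9] / [7];  Q = [1, 2, 4, 5] / [3]
  Insert 6 (step 6): P = [3, 5, 6, 9] / [7, 8];  Q = [1, 2, 4, 5] / [3, 6]
  Insert 1 (step 7): P = [1, 5, 6, 9] / [3, 8] / [7];  Q = [1, 2, 4, 5] / [3, 6] / [7]
  Insert 4 (step 8): P = [1, 4, 6, 9] / [3, 5] / [7, 8];  Q = [1, 2, 4, 5] / [3, 6] / [7, 8]
  Insert 2 (step 9): P = [1, 2, 6, 9] / [3, 4] / [5, 8] / [7];  Q = [1, 2, 4, 5] / [3, 6] / [7, 8] / [9]
Final shape: (4, 2, 2, 1).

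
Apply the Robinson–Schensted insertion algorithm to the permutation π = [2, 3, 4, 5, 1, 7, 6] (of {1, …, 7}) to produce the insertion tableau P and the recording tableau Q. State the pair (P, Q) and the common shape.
P = [1, 3, 4, 5, 6] / [2, 7];  Q = [1, 2, 3, 4, 6] / [5, 7];  common shape = (5, 2)

Row-insert the values π_1, π_2, … into P one at a time, bumping the leftmost entry strictly greater than the inserted value down to the next row. The recording tableau Q records, in position (i, j), the step at which that cell was added to P.
  Insert 2 (step 1): P = [2];  Q = [1]
  Insert 3 (step 2): P = [2, 3];  Q = [1, 2]
  Insert 4 (step 3): P = [2, 3, 4];  Q = [1, 2, 3]
  Insert 5 (step 4): P = [2, 3, 4, 5];  Q = [1, 2, 3, 4]
  Insert 1 (step 5): P = [1, 3, 4, 5] / [2];  Q = [1, 2, 3, 4] / [5]
  Insert 7 (step 6): P = [1, 3, 4, 5, 7] / [2];  Q = [1, 2, 3, 4, 6] / [5]
  Insert 6 (step 7): P = [1, 3, 4, 5, 6] / [2, 7];  Q = [1, 2, 3, 4, 6] / [5, 7]
Final shape: (5, 2).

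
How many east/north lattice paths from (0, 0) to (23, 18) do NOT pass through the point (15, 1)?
Number of paths = 202095335400

Total paths from (0, 0) to (23, 18): C(41, 23) = 202112640600. Paths through (15, 1): (paths (0, 0) → (15, 1)) × (paths (15, 1) → (23, 18)) = C(16, 15) · C(25, 8) = 16 · 1081575 = 17305200. Avoidance count = 202112640600 − 17305200 = 202095335400.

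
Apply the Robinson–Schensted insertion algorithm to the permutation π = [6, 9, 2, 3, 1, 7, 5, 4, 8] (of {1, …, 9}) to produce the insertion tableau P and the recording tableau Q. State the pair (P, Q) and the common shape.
P = [1, 3, 4, 8] / [2, 5] / [6, 7] / [9];  Q = [1, 2, 6, 9] / [3, 4] / [5, 7] / [8];  common shape = (4, 2, 2, 1)

Row-insert the values π_1, π_2, … into P one at a time, bumping the leftmost entry strictly greater than the inserted value down to the next row. The recording tableau Q records, in position (i, j), the step at which that cell was added to P.
  Insert 6 (step 1): P = [6];  Q = [1]
  Insert 9 (step 2): P = [6, 9];  Q = [1, 2]
  Insert 2 (step 3): P = [2, 9] / [6];  Q = [1, 2] / [3]
  Insert 3 (step 4): P = [2, 3] / [6, 9];  Q = [1, 2] / [3, 4]
  Insert 1 (step 5): P = [1, 3] / [2, 9] / [6];  Q = [1, 2] / [3, 4] / [5]
  Insert 7 (step 6): P = [1, 3, 7] / [2, 9] / [6];  Q = [1, 2, 6] / [3, 4] / [5]
  Insert 5 (step 7): P = [1, 3, 5] / [2, 7] / [6, 9];  Q = [1, 2, 6] / [3, 4] / [5, 7]
  Insert 4 (step 8): P = [1, 3, 4] / [2, 5] / [6, 7] / [9];  Q = [1, 2, 6] / [3, 4] / [5, 7] / [8]
  Insert 8 (step 9): P = [1, 3, 4, 8] / [2, 5] / [6, 7] / [9];  Q = [1, 2, 6, 9] / [3, 4] / [5, 7] / [8]
Final shape: (4, 2, 2, 1).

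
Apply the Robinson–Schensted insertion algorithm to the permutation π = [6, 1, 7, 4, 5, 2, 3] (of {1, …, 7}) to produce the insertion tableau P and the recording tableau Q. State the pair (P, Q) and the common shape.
P = [1, 2, 3] / [4, 5] / [6, 7];  Q = [1, 3, 5] / [2, 4] / [6, 7];  common shape = (3, 2, 2)

Row-insert the values π_1, π_2, … into P one at a time, bumping the leftmost entry strictly greater than the inserted value down to the next row. The recording tableau Q records, in position (i, j), the step at which that cell was added to P.
  Insert 6 (step 1): P = [6];  Q = [1]
  Insert 1 (step 2): P = [1] / [6];  Q = [1] / [2]
  Insert 7 (step 3): P = [1, 7] / [6];  Q = [1, 3] / [2]
  Insert 4 (step 4): P = [1, 4] / [6, 7];  Q = [1, 3] / [2, 4]
  Insert 5 (step 5): P = [1, 4, 5] / [6, 7];  Q = [1, 3, 5] / [2, 4]
  Insert 2 (step 6): P = [1, 2, 5] / [4, 7] / [6];  Q = [1, 3, 5] / [2, 4] / [6]
  Insert 3 (step 7): P = [1, 2, 3] / [4, 5] / [6, 7];  Q = [1, 3, 5] / [2, 4] / [6, 7]
Final shape: (3, 2, 2).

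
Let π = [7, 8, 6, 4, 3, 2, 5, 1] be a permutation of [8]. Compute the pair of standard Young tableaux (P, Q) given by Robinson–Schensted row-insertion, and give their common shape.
P = [1, 5] / [2, 8] / [3] / [4] / [6] / [7];  Q = [1, 2] / [3, 7] / [4] / [5] / [6] / [8];  common shape = (2, 2, 1, 1, 1, 1)

Row-insert the values π_1, π_2, … into P one at a time, bumping the leftmost entry strictly greater than the inserted value down to the next row. The recording tableau Q records, in position (i, j), the step at which that cell was added to P.
  Insert 7 (step 1): P = [7];  Q = [1]
  Insert 8 (step 2): P = [7, 8];  Q = [1, 2]
  Insert 6 (step 3): P = [6, 8] / [7];  Q = [1, 2] / [3]
  Insert 4 (step 4): P = [4, 8] / [6] / [7];  Q = [1, 2] / [3] / [4]
  Insert 3 (step 5): P = [3, 8] / [4] / [6] / [7];  Q = [1, 2] / [3] / [4] / [5]
  Insert 2 (step 6): P = [2, 8] / [3] / [4] / [6] / [7];  Q = [1, 2] / [3] / [4] / [5] / [6]
  Insert 5 (step 7): P = [2, 5] / [3, 8] / [4] / [6] / [7];  Q = [1, 2] / [3, 7] / [4] / [5] / [6]
  Insert 1 (step 8): P = [1, 5] / [2, 8] / [3] / [4] / [6] / [7];  Q = [1, 2] / [3, 7] / [4] / [5] / [6] / [8]
Final shape: (2, 2, 1, 1, 1, 1).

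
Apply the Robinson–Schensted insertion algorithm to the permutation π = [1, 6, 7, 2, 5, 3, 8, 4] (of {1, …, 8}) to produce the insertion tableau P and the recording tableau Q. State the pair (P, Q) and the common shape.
P = [1, 2, 3, 4] / [5, 7, 8] / [6];  Q = [1, 2, 3, 7] / [4, 5, 8] / [6];  common shape = (4, 3, 1)

Row-insert the values π_1, π_2, … into P one at a time, bumping the leftmost entry strictly greater than the inserted value down to the next row. The recording tableau Q records, in position (i, j), the step at which that cell was added to P.
  Insert 1 (step 1): P = [1];  Q = [1]
  Insert 6 (step 2): P = [1, 6];  Q = [1, 2]
  Insert 7 (step 3): P = [1, 6, 7];  Q = [1, 2, 3]
  Insert 2 (step 4): P = [1, 2, 7] / [6];  Q = [1, 2, 3] / [4]
  Insert 5 (step 5): P = [1, 2, 5] / [6, 7];  Q = [1, 2, 3] / [4, 5]
  Insert 3 (step 6): P = [1, 2, 3] / [5, 7] / [6];  Q = [1, 2, 3] / [4, 5] / [6]
  Insert 8 (step 7): P = [1, 2, 3, 8] / [5, 7] / [6];  Q = [1, 2, 3, 7] / [4, 5] / [6]
  Insert 4 (step 8): P = [1, 2, 3, 4] / [5, 7, 8] / [6];  Q = [1, 2, 3, 7] / [4, 5, 8] / [6]
Final shape: (4, 3, 1).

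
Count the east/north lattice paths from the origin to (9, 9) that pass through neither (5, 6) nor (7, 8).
Number of paths = 21461

Inclusion–exclusion. Total paths: C(18, 9) = 48620. Through P₁: C(11, 5)·C(7, 4) = 16170. Through P₂: C(15, 7)·C(3, 2) = 19305. Since P₁ is strictly southwest of P₂, a monotone path through both must visit P₁ then P₂; paths through both = C(11, 5)·C(4, 2)·C(3, 2) = 8316. Avoid both = 48620 − 16170 − 19305 + 8316 = 21461.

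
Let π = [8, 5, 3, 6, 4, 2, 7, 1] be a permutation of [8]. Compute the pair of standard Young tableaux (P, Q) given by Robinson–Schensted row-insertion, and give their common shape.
P = [1, 4, 7] / [2, 6] / [3] / [5] / [8];  Q = [1, 4, 7] / [2, 5] / [3] / [6] / [8];  common shape = (3, 2, 1, 1, 1)

Row-insert the values π_1, π_2, … into P one at a time, bumping the leftmost entry strictly greater than the inserted value down to the next row. The recording tableau Q records, in position (i, j), the step at which that cell was added to P.
  Insert 8 (step 1): P = [8];  Q = [1]
  Insert 5 (step 2): P = [5] / [8];  Q = [1] / [2]
  Insert 3 (step 3): P = [3] / [5] / [8];  Q = [1] / [2] / [3]
  Insert 6 (step 4): P = [3, 6] / [5] / [8];  Q = [1, 4] / [2] / [3]
  Insert 4 (step 5): P = [3, 4] / [5, 6] / [8];  Q = [1, 4] / [2, 5] / [3]
  Insert 2 (step 6): P = [2, 4] / [3, 6] / [5] / [8];  Q = [1, 4] / [2, 5] / [3] / [6]
  Insert 7 (step 7): P = [2, 4, 7] / [3, 6] / [5] / [8];  Q = [1, 4, 7] / [2, 5] / [3] / [6]
  Insert 1 (step 8): P = [1, 4, 7] / [2, 6] / [3] / [5] / [8];  Q = [1, 4, 7] / [2, 5] / [3] / [6] / [8]
Final shape: (3, 2, 1, 1, 1).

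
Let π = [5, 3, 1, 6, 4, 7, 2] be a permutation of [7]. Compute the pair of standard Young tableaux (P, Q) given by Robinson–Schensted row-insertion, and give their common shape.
P = [1, 2, 7] / [3, 4] / [5, 6];  Q = [1, 4, 6] / [2, 5] / [3, 7];  common shape = (3, 2, 2)

Row-insert the values π_1, π_2, … into P one at a time, bumping the leftmost entry strictly greater than the inserted value down to the next row. The recording tableau Q records, in position (i, j), the step at which that cell was added to P.
  Insert 5 (step 1): P = [5];  Q = [1]
  Insert 3 (step 2): P = [3] / [5];  Q = [1] / [2]
  Insert 1 (step 3): P = [1] / [3] / [5];  Q = [1] / [2] / [3]
  Insert 6 (step 4): P = [1, 6] / [3] / [5];  Q = [1, 4] / [2] / [3]
  Insert 4 (step 5): P = [1, 4] / [3, 6] / [5];  Q = [1, 4] / [2, 5] / [3]
  Insert 7 (step 6): P = [1, 4, 7] / [3, 6] / [5];  Q = [1, 4, 6] / [2, 5] / [3]
  Insert 2 (step 7): P = [1, 2, 7] / [3, 4] / [5, 6];  Q = [1, 4, 6] / [2, 5] / [3, 7]
Final shape: (3, 2, 2).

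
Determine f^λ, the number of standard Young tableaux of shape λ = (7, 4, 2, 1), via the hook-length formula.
# SYT of shape (7, 4, 2, 1) = 42042

Hook-length formula: f^λ = n! / Π hook(c), product over all cells c of the Young diagram. For λ = (7, 4, 2, 1), n = 14 boxes. Hook lengths by row (left-to-right, top-to-bottom): [10, 8, 6, 5, 3, 2, 1]; [6, 4, 2, 1]; [3, 1]; [1]. Product of hooks = 2073600. So f^λ = 14! / 2073600 = 87178291200 / 2073600 = 42042.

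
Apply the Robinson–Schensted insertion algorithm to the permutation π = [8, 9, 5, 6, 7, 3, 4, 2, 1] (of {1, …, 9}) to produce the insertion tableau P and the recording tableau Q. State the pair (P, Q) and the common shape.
P = [1, 4, 7] / [2, 6] / [3, 9] / [5] / [8];  Q = [1, 2, 5] / [3, 4] / [6, 7] / [8] / [9];  common shape = (3, 2, 2, 1, 1)

Row-insert the values π_1, π_2, … into P one at a time, bumping the leftmost entry strictly greater than the inserted value down to the next row. The recording tableau Q records, in position (i, j), the step at which that cell was added to P.
  Insert 8 (step 1): P = [8];  Q = [1]
  Insert 9 (step 2): P = [8, 9];  Q = [1, 2]
  Insert 5 (step 3): P = [5, 9] / [8];  Q = [1, 2] / [3]
  Insert 6 (step 4): P = [5, 6] / [8, 9];  Q = [1, 2] / [3, 4]
  Insert 7 (step 5): P = [5, 6, 7] / [8, 9];  Q = [1, 2, 5] / [3, 4]
  Insert 3 (step 6): P = [3, 6, 7] / [5, 9] / [8];  Q = [1, 2, 5] / [3, 4] / [6]
  Insert 4 (step 7): P = [3, 4, 7] / [5, 6] / [8, 9];  Q = [1, 2, 5] / [3, 4] / [6, 7]
  Insert 2 (step 8): P = [2, 4, 7] / [3, 6] / [5, 9] / [8];  Q = [1, 2, 5] / [3, 4] / [6, 7] / [8]
  Insert 1 (step 9): P = [1, 4, 7] / [2, 6] / [3, 9] / [5] / [8];  Q = [1, 2, 5] / [3, 4] / [6, 7] / [8] / [9]
Final shape: (3, 2, 2, 1, 1).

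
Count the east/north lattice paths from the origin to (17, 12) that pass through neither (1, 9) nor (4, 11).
Number of paths = 51868535

Inclusion–exclusion. Total paths: C(29, 17) = 51895935. Through P₁: C(10, 1)·C(19, 16) = 9690. Through P₂: C(15, 4)·C(14, 13) = 19110. Since P₁ is strictly southwest of P₂, a monotone path through both must visit P₁ then P₂; paths through both = C(10, 1)·C(5, 3)·C(14, 13) = 1400. Avoid both = 51895935 − 9690 − 19110 + 1400 = 51868535.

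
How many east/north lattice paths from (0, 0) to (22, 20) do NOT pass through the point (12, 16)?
Number of paths = 483339430665

Total paths from (0, 0) to (22, 20): C(42, 22) = 513791607420. Paths through (12, 16): (paths (0, 0) → (12, 16)) × (paths (12, 16) → (22, 20)) = C(28, 12) · C(14, 10) = 30421755 · 1001 = 30452176755. Avoidance count = 513791607420 − 30452176755 = 483339430665.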